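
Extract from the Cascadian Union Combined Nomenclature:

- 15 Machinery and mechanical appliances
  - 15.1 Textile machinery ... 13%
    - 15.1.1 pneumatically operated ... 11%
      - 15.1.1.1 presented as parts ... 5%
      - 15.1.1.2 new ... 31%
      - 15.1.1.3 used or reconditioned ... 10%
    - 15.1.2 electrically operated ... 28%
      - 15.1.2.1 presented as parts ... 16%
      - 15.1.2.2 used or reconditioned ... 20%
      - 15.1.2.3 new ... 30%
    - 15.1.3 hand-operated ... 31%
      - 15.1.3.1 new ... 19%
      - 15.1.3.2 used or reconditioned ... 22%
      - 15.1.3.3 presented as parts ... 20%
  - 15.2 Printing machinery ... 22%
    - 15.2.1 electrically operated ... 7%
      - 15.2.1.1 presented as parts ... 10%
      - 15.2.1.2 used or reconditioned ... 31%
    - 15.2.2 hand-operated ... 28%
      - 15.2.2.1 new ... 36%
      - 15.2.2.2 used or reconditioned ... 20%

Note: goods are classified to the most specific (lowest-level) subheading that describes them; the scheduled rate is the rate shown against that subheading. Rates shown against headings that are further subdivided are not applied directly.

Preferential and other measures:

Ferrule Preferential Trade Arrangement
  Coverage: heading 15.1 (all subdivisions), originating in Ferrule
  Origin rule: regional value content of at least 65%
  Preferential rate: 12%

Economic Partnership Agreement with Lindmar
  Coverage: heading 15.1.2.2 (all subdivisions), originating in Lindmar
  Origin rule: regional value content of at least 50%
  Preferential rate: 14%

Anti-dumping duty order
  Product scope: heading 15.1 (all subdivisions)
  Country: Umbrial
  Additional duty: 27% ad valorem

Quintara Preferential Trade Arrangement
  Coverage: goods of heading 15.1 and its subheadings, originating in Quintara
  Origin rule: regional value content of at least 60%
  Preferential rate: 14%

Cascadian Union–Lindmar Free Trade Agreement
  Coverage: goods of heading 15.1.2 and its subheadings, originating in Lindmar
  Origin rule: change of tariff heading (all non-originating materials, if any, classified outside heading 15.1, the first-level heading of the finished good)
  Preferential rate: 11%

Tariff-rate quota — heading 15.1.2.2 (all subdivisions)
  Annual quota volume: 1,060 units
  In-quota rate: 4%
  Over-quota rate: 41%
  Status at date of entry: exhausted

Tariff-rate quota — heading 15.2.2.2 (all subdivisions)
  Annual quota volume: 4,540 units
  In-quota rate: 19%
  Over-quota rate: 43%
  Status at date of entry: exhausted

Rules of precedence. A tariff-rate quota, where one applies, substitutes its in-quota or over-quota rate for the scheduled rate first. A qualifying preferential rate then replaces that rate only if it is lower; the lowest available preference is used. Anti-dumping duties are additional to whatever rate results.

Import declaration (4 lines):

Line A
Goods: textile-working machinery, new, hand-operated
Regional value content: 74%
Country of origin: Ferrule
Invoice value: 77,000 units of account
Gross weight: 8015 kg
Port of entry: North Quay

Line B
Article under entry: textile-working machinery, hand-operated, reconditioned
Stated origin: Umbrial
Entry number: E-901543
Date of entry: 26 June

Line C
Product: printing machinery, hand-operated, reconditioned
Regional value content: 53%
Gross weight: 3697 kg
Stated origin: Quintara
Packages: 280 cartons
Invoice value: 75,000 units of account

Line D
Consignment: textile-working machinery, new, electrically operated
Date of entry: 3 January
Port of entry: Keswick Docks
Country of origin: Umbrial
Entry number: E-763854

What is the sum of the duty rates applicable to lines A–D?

Line A: textile-working → 15.1; hand-operated → 15.1.3; new → 15.1.3.1. Scheduled 19%. Ferrule agreement on 15.1: RVC ≥ 65% → 12% available; preferential 12%. → 12%.
Line B: textile-working → 15.1; hand-operated → 15.1.3; reconditioned → 15.1.3.2. Scheduled 22%. anti-dumping (Umbrial, 15.1): +27%; total 22% + 27% = 49%. → 49%.
Line C: printing → 15.2; hand-operated → 15.2.2; reconditioned → 15.2.2.2. Scheduled 20%. quota on 15.2.2.2 exhausted → over-quota 43%; Quintara agreement on 15.1: 15.2.2.2 not covered. → 43%.
Line D: textile-working → 15.1; electrically operated → 15.1.2; new → 15.1.2.3. Scheduled 30%. anti-dumping (Umbrial, 15.1): +27%; total 30% + 27% = 57%. → 57%.
Sum: 12% + 49% + 43% + 57% = 161%.

161%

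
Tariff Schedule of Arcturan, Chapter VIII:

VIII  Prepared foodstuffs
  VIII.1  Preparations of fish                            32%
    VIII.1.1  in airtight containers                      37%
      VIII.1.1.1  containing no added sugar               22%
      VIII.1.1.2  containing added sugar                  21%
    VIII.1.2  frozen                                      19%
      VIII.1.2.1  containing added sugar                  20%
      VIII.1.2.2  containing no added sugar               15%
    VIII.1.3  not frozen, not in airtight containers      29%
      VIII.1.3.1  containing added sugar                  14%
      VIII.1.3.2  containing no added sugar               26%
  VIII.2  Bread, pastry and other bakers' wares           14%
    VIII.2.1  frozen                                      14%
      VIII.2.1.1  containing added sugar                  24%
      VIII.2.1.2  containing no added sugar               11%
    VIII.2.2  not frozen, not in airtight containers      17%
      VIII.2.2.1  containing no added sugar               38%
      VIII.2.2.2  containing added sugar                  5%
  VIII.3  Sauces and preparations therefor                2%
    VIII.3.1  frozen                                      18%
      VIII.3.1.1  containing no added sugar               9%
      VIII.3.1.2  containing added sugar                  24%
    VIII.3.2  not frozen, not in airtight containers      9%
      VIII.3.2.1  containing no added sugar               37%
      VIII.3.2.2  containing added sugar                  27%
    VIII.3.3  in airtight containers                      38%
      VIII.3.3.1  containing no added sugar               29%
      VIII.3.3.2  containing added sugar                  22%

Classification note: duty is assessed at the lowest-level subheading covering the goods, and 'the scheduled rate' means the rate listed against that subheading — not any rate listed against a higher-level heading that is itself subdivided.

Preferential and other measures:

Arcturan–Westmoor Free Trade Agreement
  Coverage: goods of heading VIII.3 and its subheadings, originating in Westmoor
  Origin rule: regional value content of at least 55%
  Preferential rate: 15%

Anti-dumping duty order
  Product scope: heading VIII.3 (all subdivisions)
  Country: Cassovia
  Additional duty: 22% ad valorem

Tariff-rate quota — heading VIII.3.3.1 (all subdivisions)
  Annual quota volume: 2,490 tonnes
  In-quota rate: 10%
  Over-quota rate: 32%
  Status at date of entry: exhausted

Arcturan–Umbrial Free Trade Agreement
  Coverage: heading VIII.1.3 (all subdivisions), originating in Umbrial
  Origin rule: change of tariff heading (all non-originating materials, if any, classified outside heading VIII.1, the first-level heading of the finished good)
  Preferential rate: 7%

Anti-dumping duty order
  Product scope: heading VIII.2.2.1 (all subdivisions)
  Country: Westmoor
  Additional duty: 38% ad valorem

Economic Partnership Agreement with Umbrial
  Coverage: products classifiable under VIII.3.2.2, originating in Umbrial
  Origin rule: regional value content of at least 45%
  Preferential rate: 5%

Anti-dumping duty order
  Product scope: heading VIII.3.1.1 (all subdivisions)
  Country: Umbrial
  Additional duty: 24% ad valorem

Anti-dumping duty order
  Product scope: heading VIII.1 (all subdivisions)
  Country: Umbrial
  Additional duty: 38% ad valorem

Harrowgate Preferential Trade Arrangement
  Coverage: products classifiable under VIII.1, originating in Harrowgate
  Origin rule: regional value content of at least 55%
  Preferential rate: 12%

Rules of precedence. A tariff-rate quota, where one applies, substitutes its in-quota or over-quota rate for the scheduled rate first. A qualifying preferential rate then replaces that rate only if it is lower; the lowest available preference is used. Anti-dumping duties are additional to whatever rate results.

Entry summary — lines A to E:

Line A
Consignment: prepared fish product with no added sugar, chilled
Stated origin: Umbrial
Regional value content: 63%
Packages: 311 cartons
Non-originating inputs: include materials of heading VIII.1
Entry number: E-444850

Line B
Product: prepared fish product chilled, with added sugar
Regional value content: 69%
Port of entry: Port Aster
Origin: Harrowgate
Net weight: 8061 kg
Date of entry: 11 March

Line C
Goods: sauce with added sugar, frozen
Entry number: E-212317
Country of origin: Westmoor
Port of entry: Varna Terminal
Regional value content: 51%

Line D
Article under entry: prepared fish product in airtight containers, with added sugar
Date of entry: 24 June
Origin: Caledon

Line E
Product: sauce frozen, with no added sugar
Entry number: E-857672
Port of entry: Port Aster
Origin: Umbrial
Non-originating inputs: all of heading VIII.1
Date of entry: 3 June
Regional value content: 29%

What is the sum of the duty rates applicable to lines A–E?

Line A: prepared fish product → VIII.1; chilled → VIII.1.3; with no added sugar → VIII.1.3.2. Scheduled 26%. Umbrial agreement on VIII.1.3: CTH not met; Umbrial agreement on VIII.3.2.2: VIII.1.3.2 not covered; anti-dumping (Umbrial, VIII.1): +38%; total 26% + 38% = 64%. → 64%.
Line B: prepared fish product → VIII.1; chilled → VIII.1.3; with added sugar → VIII.1.3.1. Scheduled 14%. Harrowgate agreement on VIII.1: RVC ≥ 55% → 12% available; preferential 12%. → 12%.
Line C: sauce → VIII.3; frozen → VIII.3.1; with added sugar → VIII.3.1.2. Scheduled 24%. Westmoor agreement on VIII.3: RVC < 55%. → 24%.
Line D: prepared fish product → VIII.1; in airtight containers → VIII.1.1; with added sugar → VIII.1.1.2. Scheduled 21%. No special measure applies. → 21%.
Line E: sauce → VIII.3; frozen → VIII.3.1; with no added sugar → VIII.3.1.1. Scheduled 9%. Umbrial agreement on VIII.1.3: VIII.3.1.1 not covered; Umbrial agreement on VIII.3.2.2: VIII.3.1.1 not covered; anti-dumping (Umbrial, VIII.3.1.1): +24%; total 9% + 24% = 33%. → 33%.
Sum: 64% + 12% + 24% + 21% + 33% = 154%.

154%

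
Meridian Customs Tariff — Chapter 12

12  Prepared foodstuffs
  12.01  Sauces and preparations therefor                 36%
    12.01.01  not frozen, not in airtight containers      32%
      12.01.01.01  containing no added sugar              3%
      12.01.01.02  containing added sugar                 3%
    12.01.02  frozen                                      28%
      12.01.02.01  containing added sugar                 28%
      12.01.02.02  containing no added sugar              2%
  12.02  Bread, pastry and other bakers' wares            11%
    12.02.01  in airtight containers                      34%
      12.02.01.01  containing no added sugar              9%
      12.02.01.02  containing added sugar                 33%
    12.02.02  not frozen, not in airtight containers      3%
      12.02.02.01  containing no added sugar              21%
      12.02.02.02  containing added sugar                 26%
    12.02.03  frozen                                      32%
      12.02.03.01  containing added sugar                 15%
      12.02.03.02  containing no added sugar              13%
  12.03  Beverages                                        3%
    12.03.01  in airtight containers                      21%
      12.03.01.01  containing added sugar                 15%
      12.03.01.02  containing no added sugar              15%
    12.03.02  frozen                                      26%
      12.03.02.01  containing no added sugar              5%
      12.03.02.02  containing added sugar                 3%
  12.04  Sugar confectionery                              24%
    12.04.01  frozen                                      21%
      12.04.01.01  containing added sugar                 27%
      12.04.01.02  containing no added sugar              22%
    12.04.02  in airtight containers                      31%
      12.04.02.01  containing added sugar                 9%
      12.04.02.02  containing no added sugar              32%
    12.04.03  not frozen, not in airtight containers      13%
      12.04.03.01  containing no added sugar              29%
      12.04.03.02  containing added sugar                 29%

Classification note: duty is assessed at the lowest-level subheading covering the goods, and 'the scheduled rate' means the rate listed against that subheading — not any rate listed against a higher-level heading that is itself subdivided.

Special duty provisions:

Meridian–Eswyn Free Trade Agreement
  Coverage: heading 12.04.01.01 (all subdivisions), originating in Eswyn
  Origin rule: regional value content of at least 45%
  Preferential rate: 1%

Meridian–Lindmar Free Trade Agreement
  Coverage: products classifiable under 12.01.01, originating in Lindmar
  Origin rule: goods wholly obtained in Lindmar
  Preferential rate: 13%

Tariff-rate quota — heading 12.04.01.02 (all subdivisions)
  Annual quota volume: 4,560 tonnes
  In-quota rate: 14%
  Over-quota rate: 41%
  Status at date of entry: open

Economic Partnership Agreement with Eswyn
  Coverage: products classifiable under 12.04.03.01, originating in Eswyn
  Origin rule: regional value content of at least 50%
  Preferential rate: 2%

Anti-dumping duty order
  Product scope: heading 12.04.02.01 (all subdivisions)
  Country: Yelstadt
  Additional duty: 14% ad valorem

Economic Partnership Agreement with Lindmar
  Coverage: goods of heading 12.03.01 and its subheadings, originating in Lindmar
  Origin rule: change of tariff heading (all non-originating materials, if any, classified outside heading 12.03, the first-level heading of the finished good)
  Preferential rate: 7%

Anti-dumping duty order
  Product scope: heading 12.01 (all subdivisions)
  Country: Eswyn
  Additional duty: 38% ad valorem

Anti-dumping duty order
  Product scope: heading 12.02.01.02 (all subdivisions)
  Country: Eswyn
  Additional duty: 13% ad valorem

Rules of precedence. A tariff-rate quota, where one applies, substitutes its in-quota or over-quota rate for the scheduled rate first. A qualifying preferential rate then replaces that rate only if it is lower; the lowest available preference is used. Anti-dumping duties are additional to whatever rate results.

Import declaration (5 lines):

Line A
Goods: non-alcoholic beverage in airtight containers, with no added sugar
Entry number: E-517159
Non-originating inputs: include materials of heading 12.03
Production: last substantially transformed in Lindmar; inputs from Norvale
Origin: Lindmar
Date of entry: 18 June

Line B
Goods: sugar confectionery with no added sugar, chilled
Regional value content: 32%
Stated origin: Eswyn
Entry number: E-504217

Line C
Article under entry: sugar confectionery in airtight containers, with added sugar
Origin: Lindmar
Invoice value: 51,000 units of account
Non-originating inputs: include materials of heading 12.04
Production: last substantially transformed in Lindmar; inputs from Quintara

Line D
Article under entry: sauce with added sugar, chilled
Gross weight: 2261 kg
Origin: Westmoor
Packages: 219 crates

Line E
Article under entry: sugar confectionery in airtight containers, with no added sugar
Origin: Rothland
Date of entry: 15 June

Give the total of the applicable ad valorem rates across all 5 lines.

Line A: non-alcoholic beverage → 12.03; in airtight containers → 12.03.01; with no added sugar → 12.03.01.02. Scheduled 15%. Lindmar agreement on 12.01.01: 12.03.01.02 not covered; Lindmar agreement on 12.03.01: CTH not met. → 15%.
Line B: sugar confectionery → 12.04; chilled → 12.04.03; with no added sugar → 12.04.03.01. Scheduled 29%. Eswyn agreement on 12.04.01.01: 12.04.03.01 not covered; Eswyn agreement on 12.04.03.01: RVC < 50%. → 29%.
Line C: sugar confectionery → 12.04; in airtight containers → 12.04.02; with added sugar → 12.04.02.01. Scheduled 9%. Lindmar agreement on 12.01.01: 12.04.02.01 not covered; Lindmar agreement on 12.03.01: 12.04.02.01 not covered. → 9%.
Line D: sauce → 12.01; chilled → 12.01.01; with added sugar → 12.01.01.02. Scheduled 3%. No special measure applies. → 3%.
Line E: sugar confectionery → 12.04; in airtight containers → 12.04.02; with no added sugar → 12.04.02.02. Scheduled 32%. No special measure applies. → 32%.
Sum: 15% + 29% + 9% + 3% + 32% = 88%.

88%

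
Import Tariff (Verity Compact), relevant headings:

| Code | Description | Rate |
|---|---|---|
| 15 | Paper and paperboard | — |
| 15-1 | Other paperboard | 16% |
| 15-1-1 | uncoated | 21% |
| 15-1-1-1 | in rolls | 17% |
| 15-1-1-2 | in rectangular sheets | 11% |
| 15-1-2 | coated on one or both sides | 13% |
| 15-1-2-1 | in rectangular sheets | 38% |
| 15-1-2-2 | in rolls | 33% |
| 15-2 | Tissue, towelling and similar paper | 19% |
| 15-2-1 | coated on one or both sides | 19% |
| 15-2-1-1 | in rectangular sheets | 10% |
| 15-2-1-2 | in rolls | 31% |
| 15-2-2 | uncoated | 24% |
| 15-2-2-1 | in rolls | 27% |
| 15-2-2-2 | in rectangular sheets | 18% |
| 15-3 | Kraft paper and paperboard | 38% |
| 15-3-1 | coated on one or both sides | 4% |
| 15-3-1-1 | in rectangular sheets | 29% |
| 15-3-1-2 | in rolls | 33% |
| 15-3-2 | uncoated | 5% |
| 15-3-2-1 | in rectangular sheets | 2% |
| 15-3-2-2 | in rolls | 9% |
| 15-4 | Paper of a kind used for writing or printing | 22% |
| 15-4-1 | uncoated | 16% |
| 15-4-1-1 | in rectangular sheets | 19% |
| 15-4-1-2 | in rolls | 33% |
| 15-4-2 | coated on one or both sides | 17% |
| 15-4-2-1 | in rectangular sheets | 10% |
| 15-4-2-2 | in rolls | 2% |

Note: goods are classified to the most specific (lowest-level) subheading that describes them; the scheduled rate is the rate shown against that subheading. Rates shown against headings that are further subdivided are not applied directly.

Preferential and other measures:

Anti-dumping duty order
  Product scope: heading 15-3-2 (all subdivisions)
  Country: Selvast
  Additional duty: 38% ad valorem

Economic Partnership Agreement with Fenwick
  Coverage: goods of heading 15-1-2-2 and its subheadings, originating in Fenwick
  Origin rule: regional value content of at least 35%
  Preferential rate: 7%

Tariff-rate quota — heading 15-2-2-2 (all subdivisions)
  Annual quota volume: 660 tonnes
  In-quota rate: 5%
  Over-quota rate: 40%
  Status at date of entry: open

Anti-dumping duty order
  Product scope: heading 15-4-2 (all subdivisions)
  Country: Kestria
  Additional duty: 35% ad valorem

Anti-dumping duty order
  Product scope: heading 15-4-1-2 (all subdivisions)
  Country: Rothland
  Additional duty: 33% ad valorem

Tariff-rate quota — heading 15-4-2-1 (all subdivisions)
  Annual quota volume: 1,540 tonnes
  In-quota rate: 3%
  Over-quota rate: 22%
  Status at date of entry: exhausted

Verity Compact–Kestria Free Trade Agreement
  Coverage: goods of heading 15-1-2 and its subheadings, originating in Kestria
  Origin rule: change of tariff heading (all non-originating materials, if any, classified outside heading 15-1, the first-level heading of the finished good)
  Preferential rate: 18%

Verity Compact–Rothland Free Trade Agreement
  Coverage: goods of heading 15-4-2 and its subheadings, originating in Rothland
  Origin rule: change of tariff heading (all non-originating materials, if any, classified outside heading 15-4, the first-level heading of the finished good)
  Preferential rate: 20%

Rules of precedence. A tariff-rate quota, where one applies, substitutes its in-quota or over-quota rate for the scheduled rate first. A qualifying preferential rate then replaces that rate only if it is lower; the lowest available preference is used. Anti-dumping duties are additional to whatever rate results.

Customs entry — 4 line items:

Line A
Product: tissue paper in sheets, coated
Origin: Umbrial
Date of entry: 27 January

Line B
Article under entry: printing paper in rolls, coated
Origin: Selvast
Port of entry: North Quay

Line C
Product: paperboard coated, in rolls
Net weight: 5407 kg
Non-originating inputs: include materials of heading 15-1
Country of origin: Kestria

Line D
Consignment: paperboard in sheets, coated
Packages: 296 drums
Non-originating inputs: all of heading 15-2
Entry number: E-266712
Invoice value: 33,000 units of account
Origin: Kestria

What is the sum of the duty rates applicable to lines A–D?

Line A: tissue paper → 15-2; coated → 15-2-1; in sheets → 15-2-1-1. Scheduled 10%. No special measure applies. → 10%.
Line B: printing paper → 15-4; coated → 15-4-2; in rolls → 15-4-2-2. Scheduled 2%. No special measure applies. → 2%.
Line C: paperboard → 15-1; coated → 15-1-2; in rolls → 15-1-2-2. Scheduled 33%. Kestria agreement on 15-1-2: CTH not met. → 33%.
Line D: paperboard → 15-1; coated → 15-1-2; in sheets → 15-1-2-1. Scheduled 38%. Kestria agreement on 15-1-2: CTH met → 18% available; preferential 18%. → 18%.
Sum: 10% + 2% + 33% + 18% = 63%.

63%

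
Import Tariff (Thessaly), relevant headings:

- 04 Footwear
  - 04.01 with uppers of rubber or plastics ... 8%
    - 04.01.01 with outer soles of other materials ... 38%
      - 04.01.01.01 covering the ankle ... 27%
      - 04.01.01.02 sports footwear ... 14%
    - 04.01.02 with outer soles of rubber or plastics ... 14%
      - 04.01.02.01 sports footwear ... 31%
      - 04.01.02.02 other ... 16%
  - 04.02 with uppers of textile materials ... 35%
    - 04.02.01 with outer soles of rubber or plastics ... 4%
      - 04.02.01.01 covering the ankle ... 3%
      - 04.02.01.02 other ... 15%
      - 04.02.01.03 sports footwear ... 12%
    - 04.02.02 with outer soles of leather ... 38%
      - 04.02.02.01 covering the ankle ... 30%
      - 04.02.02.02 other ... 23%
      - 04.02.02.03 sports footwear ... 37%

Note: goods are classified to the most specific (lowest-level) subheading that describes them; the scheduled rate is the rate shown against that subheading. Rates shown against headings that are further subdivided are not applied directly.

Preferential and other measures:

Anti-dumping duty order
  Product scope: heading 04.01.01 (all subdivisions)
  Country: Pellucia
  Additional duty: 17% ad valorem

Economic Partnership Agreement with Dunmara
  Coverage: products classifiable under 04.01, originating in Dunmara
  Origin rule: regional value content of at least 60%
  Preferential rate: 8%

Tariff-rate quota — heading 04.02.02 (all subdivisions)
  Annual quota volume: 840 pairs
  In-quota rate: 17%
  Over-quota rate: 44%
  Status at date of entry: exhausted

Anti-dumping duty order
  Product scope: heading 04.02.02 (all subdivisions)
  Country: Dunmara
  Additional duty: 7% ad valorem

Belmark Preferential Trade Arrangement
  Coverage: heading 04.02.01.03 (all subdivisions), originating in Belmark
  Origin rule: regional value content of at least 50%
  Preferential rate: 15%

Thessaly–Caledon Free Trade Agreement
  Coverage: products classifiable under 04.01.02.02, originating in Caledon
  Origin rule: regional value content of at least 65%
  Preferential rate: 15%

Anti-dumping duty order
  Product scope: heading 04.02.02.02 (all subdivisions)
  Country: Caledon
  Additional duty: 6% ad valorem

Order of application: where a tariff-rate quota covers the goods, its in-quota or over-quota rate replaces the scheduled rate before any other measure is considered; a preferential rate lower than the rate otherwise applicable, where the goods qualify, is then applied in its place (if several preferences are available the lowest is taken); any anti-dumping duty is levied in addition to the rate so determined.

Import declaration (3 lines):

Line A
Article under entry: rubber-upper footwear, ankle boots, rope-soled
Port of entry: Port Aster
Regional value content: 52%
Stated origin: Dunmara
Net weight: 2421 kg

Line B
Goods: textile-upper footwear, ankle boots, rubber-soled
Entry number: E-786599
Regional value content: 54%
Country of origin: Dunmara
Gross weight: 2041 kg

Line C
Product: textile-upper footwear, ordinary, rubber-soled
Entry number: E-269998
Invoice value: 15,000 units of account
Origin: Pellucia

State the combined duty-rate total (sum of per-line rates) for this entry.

45%

Line A: rubber-upper → 04.01; rope-soled → 04.01.01; ankle boots → 04.01.01.01. Scheduled 27%. Dunmara agreement on 04.01: RVC < 60%. → 27%.
Line B: textile-upper → 04.02; rubber-soled → 04.02.01; ankle boots → 04.02.01.01. Scheduled 3%. Dunmara agreement on 04.01: 04.02.01.01 not covered. → 3%.
Line C: textile-upper → 04.02; rubber-soled → 04.02.01; ordinary → 04.02.01.02. Scheduled 15%. No special measure applies. → 15%.
Sum: 27% + 3% + 15% = 45%.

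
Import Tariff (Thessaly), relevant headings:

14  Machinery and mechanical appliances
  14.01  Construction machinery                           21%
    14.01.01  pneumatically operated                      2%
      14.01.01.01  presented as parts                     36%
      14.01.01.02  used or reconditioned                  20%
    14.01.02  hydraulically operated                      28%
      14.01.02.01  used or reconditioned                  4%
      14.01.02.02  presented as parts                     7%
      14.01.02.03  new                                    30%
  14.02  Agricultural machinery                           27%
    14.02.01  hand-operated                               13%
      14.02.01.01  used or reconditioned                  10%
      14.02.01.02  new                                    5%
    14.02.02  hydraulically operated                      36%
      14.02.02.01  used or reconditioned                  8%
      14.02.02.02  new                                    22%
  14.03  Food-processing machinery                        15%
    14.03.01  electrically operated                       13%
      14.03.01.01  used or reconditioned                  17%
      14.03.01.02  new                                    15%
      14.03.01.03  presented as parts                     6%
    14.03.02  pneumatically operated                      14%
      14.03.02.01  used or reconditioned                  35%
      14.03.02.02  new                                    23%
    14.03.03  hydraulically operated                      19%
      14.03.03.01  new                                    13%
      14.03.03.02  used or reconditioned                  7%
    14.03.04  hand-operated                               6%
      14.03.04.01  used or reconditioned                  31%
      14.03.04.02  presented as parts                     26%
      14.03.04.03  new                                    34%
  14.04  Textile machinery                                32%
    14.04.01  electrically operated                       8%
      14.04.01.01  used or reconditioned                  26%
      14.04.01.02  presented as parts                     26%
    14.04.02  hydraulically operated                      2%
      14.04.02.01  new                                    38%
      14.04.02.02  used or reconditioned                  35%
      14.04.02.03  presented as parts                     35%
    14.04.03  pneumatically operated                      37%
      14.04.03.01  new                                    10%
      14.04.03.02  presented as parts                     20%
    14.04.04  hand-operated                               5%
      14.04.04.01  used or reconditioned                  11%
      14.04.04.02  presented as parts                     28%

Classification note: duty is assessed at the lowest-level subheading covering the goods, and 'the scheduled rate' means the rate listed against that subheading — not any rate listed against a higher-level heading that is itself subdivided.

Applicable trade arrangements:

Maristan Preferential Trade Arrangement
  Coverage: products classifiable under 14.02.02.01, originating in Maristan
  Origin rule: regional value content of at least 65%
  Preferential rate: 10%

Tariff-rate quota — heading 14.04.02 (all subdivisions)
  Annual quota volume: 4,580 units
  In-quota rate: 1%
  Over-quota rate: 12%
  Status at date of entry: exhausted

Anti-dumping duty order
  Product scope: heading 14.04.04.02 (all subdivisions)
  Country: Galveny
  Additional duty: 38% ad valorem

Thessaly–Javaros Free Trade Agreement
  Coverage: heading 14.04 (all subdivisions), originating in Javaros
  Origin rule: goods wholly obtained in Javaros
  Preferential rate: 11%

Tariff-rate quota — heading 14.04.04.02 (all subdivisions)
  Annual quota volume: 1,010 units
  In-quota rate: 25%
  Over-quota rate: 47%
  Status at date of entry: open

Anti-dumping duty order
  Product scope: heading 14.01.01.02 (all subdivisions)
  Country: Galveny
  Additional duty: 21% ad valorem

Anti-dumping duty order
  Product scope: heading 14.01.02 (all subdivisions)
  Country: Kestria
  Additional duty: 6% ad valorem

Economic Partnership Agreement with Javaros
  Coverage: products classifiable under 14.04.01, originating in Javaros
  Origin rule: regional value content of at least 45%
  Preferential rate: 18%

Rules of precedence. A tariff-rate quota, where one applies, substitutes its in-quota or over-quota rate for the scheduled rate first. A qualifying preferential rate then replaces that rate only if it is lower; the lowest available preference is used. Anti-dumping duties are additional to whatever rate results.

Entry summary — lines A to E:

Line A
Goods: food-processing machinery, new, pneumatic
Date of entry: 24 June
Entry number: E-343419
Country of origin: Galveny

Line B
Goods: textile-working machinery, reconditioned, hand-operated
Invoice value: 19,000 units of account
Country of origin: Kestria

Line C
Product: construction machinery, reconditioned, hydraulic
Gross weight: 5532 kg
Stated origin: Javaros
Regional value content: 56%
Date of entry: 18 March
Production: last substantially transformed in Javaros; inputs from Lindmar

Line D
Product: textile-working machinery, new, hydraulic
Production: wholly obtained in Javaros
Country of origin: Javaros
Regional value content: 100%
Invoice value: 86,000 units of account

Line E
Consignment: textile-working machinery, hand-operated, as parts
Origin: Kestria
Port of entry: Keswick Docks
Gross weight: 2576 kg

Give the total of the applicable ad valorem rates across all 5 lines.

74%

Line A: food-processing → 14.03; pneumatic → 14.03.02; new → 14.03.02.02. Scheduled 23%. No special measure applies. → 23%.
Line B: textile-working → 14.04; hand-operated → 14.04.04; reconditioned → 14.04.04.01. Scheduled 11%. No special measure applies. → 11%.
Line C: construction → 14.01; hydraulic → 14.01.02; reconditioned → 14.01.02.01. Scheduled 4%. Javaros agreement on 14.04: 14.01.02.01 not covered; Javaros agreement on 14.04.01: 14.01.02.01 not covered. → 4%.
Line D: textile-working → 14.04; hydraulic → 14.04.02; new → 14.04.02.01. Scheduled 38%. quota on 14.04.02 exhausted → over-quota 12%; Javaros agreement on 14.04: wholly obtained → 11% available; Javaros agreement on 14.04.01: 14.04.02.01 not covered; preferential 11%. → 11%.
Line E: textile-working → 14.04; hand-operated → 14.04.04; as parts → 14.04.04.02. Scheduled 28%. quota on 14.04.04.02 open → in-quota 25%. → 25%.
Sum: 23% + 11% + 4% + 11% + 25% = 74%.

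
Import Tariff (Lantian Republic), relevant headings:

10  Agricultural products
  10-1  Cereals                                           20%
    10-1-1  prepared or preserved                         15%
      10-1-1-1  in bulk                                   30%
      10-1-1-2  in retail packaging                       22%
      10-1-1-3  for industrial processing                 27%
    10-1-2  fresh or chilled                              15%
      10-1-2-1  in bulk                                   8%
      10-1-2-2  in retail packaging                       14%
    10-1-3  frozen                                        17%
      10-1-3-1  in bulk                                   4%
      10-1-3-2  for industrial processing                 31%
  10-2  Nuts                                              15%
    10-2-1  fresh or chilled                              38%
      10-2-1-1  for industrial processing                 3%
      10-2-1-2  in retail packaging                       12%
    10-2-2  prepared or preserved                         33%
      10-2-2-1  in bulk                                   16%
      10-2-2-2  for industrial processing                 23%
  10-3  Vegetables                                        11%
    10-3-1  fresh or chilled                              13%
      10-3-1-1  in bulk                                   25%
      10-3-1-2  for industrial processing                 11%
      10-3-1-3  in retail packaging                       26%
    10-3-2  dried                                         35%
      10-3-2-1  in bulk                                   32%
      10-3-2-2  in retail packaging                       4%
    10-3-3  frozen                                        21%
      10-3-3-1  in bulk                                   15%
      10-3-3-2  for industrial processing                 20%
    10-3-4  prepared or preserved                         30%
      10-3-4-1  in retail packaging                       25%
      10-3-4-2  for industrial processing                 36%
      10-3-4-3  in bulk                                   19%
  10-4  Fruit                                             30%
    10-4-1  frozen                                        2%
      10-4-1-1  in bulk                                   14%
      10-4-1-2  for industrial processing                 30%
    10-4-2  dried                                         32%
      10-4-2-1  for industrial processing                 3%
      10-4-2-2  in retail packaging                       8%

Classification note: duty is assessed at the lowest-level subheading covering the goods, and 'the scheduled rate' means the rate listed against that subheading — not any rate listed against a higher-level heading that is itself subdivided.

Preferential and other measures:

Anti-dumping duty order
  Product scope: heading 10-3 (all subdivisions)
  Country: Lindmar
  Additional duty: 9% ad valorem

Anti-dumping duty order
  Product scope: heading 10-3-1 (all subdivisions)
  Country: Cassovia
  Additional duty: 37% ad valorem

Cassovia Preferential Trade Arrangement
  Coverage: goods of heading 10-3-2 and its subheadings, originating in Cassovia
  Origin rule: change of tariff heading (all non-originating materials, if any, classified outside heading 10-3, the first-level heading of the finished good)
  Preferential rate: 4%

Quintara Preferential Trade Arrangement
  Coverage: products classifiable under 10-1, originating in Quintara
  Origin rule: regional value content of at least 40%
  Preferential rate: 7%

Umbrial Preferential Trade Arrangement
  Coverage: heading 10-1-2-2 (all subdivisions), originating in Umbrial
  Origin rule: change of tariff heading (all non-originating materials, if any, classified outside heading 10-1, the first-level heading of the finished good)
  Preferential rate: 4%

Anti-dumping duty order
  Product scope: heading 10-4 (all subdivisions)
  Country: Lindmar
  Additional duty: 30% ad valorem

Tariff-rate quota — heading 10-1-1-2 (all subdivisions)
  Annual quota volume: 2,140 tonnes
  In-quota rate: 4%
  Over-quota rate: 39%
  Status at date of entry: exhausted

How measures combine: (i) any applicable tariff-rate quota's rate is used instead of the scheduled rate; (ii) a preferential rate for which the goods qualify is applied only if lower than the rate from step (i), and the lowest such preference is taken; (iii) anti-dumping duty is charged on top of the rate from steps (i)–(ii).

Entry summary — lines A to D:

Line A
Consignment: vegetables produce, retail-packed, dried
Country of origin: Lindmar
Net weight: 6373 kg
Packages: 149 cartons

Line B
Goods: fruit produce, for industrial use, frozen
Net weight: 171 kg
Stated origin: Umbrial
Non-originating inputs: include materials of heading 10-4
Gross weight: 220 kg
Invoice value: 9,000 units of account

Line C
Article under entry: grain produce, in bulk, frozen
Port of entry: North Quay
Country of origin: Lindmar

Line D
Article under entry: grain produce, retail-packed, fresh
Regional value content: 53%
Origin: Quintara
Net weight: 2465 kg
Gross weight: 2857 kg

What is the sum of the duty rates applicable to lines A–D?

54%

Line A: vegetables → 10-3; dried → 10-3-2; retail-packed → 10-3-2-2. Scheduled 4%. anti-dumping (Lindmar, 10-3): +9%; total 4% + 9% = 13%. → 13%.
Line B: fruit → 10-4; frozen → 10-4-1; for industrial use → 10-4-1-2. Scheduled 30%. Umbrial agreement on 10-1-2-2: 10-4-1-2 not covered. → 30%.
Line C: grain → 10-1; frozen → 10-1-3; in bulk → 10-1-3-1. Scheduled 4%. No special measure applies. → 4%.
Line D: grain → 10-1; fresh → 10-1-2; retail-packed → 10-1-2-2. Scheduled 14%. Quintara agreement on 10-1: RVC ≥ 40% → 7% available; preferential 7%. → 7%.
Sum: 13% + 30% + 4% + 7% = 54%.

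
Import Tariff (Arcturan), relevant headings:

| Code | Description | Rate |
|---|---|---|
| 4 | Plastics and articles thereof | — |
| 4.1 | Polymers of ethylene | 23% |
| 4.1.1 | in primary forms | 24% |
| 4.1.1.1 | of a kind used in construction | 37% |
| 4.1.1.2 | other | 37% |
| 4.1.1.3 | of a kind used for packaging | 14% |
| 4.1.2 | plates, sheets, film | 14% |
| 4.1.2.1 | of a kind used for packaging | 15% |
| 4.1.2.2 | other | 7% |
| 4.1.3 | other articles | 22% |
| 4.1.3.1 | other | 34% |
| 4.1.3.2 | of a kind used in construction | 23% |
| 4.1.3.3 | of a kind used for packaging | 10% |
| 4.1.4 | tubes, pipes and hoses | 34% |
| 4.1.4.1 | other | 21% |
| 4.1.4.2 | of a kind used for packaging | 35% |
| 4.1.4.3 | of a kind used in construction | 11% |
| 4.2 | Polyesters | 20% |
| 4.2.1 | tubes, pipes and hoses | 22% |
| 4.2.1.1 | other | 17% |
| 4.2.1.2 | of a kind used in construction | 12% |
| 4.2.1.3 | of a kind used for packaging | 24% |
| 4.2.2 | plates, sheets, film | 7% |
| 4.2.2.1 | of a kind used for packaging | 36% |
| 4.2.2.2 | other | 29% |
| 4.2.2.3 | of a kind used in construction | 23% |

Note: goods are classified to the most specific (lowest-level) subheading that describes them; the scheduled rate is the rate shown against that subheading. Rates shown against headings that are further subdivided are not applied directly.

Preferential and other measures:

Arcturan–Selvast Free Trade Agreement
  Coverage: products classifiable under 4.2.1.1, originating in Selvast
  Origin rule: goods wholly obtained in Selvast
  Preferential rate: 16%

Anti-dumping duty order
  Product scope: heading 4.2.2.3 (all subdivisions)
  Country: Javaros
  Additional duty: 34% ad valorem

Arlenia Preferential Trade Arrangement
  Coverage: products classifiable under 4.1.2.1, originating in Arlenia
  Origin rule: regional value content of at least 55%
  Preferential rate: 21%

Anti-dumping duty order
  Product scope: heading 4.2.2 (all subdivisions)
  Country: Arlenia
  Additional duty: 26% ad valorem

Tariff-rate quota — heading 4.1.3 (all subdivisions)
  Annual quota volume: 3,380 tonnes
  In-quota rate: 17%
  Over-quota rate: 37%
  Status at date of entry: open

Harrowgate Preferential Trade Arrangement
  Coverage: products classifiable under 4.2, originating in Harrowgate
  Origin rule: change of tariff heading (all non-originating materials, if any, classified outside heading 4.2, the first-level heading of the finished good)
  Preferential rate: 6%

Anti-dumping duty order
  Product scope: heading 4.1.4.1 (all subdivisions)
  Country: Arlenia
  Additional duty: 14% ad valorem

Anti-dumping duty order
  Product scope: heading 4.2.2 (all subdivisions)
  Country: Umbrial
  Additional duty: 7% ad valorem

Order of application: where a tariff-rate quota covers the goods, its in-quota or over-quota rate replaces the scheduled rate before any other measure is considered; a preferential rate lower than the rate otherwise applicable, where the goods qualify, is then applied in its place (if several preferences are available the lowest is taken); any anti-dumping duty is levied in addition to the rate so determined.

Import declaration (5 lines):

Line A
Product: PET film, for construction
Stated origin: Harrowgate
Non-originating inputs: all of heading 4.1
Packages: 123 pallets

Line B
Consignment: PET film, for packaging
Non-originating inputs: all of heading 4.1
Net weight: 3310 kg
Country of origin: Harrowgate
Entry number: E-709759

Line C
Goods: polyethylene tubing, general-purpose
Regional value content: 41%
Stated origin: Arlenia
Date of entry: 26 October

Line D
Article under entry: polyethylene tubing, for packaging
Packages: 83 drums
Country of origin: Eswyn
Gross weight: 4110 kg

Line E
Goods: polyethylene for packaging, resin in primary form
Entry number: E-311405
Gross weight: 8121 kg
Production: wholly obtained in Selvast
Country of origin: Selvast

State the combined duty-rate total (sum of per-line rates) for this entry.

96%

Line A: PET → 4.2; film → 4.2.2; for construction → 4.2.2.3. Scheduled 23%. Harrowgate agreement on 4.2: CTH met → 6% available; preferential 6%. → 6%.
Line B: PET → 4.2; film → 4.2.2; for packaging → 4.2.2.1. Scheduled 36%. Harrowgate agreement on 4.2: CTH met → 6% available; preferential 6%. → 6%.
Line C: polyethylene → 4.1; tubing → 4.1.4; general-purpose → 4.1.4.1. Scheduled 21%. Arlenia agreement on 4.1.2.1: 4.1.4.1 not covered; anti-dumping (Arlenia, 4.1.4.1): +14%; total 21% + 14% = 35%. → 35%.
Line D: polyethylene → 4.1; tubing → 4.1.4; for packaging → 4.1.4.2. Scheduled 35%. No special measure applies. → 35%.
Line E: polyethylene → 4.1; resin in primary form → 4.1.1; for packaging → 4.1.1.3. Scheduled 14%. Selvast agreement on 4.2.1.1: 4.1.1.3 not covered. → 14%.
Sum: 6% + 6% + 35% + 35% + 14% = 96%.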